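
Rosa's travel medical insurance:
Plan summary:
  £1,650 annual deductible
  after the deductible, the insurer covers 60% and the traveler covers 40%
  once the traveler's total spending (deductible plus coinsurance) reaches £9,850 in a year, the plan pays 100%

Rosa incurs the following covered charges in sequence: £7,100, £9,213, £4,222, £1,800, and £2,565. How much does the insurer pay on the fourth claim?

Claim 1 — £7,100: £1,650 to deductible, leaving £5,450; coinsurance £5,450 × 40% = £2,180. Cost to traveler: £3,830. OOP to date £3,830. Plan pays £7,100 − £3,830 = £3,270.
Claim 2 — £9,213: 40% coinsurance on £9,213 = £3,685.20. Traveler owes £3,685.20 (running OOP £7,515.20). Plan pays £9,213 − £3,685.20 = £5,527.80.
Claim 3 — £4,222: deductible met; 40% of £4,222 = £1,688.80. Traveler pays £1,688.80; OOP now £9,204. Insurer: £4,222 − £1,688.80 = £2,533.20.
Claim 4 — £1,800: 40% coinsurance on £1,800 = £720. Adding that to £9,204 gives £9,924, past the £9,850 cap; traveler pays only £9,850 − £9,204 = £646. Plan pays £1,800 − £646 = £1,154.

£1,154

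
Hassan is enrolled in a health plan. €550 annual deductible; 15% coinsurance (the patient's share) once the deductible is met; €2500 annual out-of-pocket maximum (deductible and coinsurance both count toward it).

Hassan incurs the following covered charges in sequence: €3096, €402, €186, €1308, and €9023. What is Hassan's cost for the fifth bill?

€1283.70

#1 (€3096): €550 to deductible, leaving €2546; patient's 15% is €381.90. Cost to patient: €931.90. OOP to date €931.90.
#2 (€402): deductible already satisfied, so patient's share is 15% × €402 = €60.30. Cost to patient: €60.30. OOP to date €992.20.
#3 (€186): deductible met; 15% of €186 = €27.90. Patient pays €27.90; OOP now €1020.10.
#4 (€1308): deductible already satisfied, so patient's share is 15% × €1308 = €196.20. Cost to patient: €196.20. OOP to date €1216.30.
#5 (€9023): deductible already satisfied, so patient's share is 15% × €9023 = €1353.45. Adding that to €1216.30 gives €2569.75, past the €2500 cap; patient pays only €2500 − €1216.30 = €1283.70.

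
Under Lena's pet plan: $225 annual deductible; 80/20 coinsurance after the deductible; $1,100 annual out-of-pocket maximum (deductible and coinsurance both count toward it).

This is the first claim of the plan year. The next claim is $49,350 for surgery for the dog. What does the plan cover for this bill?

$48,250

Deductible not yet touched, so the first $225 of the bill goes to the deductible.
After the $225 deductible portion, $49,350 − $225 = $49,125 is subject to coinsurance.
Owner's 20% share of $49,125 is $9,825.
Owner responsibility before any cap: $225 + $9,825 = $10,050.
Adding $10,050 to the $0 already spent would give $10,050, which exceeds the $1,100 cap; the owner pays just $1,100 − $0 = $1,100.
The plan picks up $49,350 − $1,100 = $48,250.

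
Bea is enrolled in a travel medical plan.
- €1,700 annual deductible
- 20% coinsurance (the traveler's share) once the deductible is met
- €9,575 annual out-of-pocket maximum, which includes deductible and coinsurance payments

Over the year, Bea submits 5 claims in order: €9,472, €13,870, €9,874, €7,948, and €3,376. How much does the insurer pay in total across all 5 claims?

#1 (€9,472): deductible takes €1,700, €7,772 remains; 20% of €7,772 = €1,554.40. Traveler pays €3,254.40; OOP now €3,254.40. Insurer: €9,472 − €3,254.40 = €6,217.60.
#2 (€13,870): 20% coinsurance on €13,870 = €2,774. Traveler pays €2,774; OOP now €6,028.40. Plan pays €13,870 − €2,774 = €11,096.
#3 (€9,874): 20% coinsurance on €9,874 = €1,974.80. Traveler pays €1,974.80; OOP now €8,003.20. Plan pays €9,874 − €1,974.80 = €7,899.20.
#4 (€7,948): deductible already satisfied, so traveler's share is 20% × €7,948 = €1,589.60. OOP would hit €9,592.80 > €9,575, so the cap limits the traveler to €9,575 − €8,003.20 = €1,571.80. Insurer: €7,948 − €1,571.80 = €6,376.20.
#5 (€3,376): deductible met; 20% of €3,376 = €675.20. That would push OOP to €10,250.20, over the €9,575 cap, so traveler pays €9,575 − €9,575 = €0. Insurer: €3,376 − €0 = €3,376.
Insurer total: €6,217.60 + €11,096 + €7,899.20 + €6,376.20 + €3,376 = €34,965.

€34,965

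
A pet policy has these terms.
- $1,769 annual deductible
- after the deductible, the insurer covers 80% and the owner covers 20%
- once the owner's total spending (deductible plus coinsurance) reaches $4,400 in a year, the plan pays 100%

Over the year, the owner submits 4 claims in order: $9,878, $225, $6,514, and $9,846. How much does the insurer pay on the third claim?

$5,549.80

Claim 1 — $9,878: deductible takes $1,769, $8,109 remains; coinsurance $8,109 × 20% = $1,621.80. Owner owes $3,390.80 (running OOP $3,390.80). Insurer: $9,878 − $3,390.80 = $6,487.20.
Claim 2 — $225: deductible already satisfied, so owner's share is 20% × $225 = $45. Cost to owner: $45. OOP to date $3,435.80. Plan pays $225 − $45 = $180.
Claim 3 — $6,514: deductible met; 20% of $6,514 = $1,302.80. OOP would hit $4,738.60 > $4,400, so the cap limits the owner to $4,400 − $3,435.80 = $964.20. Insurer: $6,514 − $964.20 = $5,549.80.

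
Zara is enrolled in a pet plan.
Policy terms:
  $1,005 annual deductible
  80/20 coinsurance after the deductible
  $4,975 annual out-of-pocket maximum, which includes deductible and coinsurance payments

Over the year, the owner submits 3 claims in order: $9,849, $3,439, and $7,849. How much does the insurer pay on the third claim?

$6,335.60

Bill 1, $9,849: $1,005 finishes the deductible; $8,844 goes to coinsurance; coinsurance $8,844 × 20% = $1,768.80. Owner owes $2,773.80 (running OOP $2,773.80). Insurer: $9,849 − $2,773.80 = $7,075.20.
Bill 2, $3,439: deductible met; 20% of $3,439 = $687.80. Owner owes $687.80 (running OOP $3,461.60). Plan pays $3,439 − $687.80 = $2,751.20.
Bill 3, $7,849: deductible met; 20% of $7,849 = $1,569.80. OOP would hit $5,031.40 > $4,975, so the cap limits the owner to $4,975 − $3,461.60 = $1,513.40. Plan pays $7,849 − $1,513.40 = $6,335.60.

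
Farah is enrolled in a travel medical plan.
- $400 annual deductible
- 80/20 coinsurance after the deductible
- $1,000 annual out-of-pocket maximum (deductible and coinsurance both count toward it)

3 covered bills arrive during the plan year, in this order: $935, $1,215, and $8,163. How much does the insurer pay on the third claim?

Claim 1 ($935): $400 finishes the deductible; $535 goes to coinsurance; 20% of $535 = $107. Traveler pays $507; OOP now $507. Plan pays $935 − $507 = $428.
Claim 2 ($1,215): deductible already satisfied, so traveler's share is 20% × $1,215 = $243. Traveler pays $243; OOP now $750. Plan pays $1,215 − $243 = $972.
Claim 3 ($8,163): deductible met; 20% of $8,163 = $1,632.60. That would push OOP to $2,382.60, over the $1,000 cap, so traveler pays $1,000 − $750 = $250. Insurer: $8,163 − $250 = $7,913.

$7,913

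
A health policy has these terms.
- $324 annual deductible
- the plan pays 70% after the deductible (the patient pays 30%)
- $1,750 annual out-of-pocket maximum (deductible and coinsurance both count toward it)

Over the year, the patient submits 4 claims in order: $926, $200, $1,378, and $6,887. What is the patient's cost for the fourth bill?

Claim 1 ($926): deductible takes $324, $602 remains; 30% of $602 = $180.60. Patient owes $504.60 (running OOP $504.60).
Claim 2 ($200): deductible met; 30% of $200 = $60. Cost to patient: $60. OOP to date $564.60.
Claim 3 ($1,378): 30% coinsurance on $1,378 = $413.40. Cost to patient: $413.40. OOP to date $978.
Claim 4 ($6,887): 30% coinsurance on $6,887 = $2,066.10. OOP would hit $3,044.10 > $1,750, so the cap limits the patient to $1,750 − $978 = $772.

$772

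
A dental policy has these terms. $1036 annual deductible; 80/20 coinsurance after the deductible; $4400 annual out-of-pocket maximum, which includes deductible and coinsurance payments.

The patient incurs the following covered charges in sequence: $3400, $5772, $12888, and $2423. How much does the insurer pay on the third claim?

Claim 1 — $3400: $1036 to deductible, leaving $2364; 20% of $2364 = $472.80. Patient owes $1508.80 (running OOP $1508.80). Plan pays $3400 − $1508.80 = $1891.20.
Claim 2 — $5772: deductible met; 20% of $5772 = $1154.40. Patient pays $1154.40; OOP now $2663.20. Insurer: $5772 − $1154.40 = $4617.60.
Claim 3 — $12888: deductible met; 20% of $12888 = $2577.60. That would push OOP to $5240.80, over the $4400 cap, so patient pays $4400 − $2663.20 = $1736.80. Plan pays $12888 − $1736.80 = $11151.20.

$11151.20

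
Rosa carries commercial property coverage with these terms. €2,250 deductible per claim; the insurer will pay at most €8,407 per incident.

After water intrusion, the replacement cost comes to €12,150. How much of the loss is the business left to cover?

€3,743

Less the €2,250 deductible: €12,150 − €2,250 = €9,900.
Since €9,900 > €8,407, the payout is capped at €8,407.
Out of pocket: €12,150 − €8,407 = €3,743.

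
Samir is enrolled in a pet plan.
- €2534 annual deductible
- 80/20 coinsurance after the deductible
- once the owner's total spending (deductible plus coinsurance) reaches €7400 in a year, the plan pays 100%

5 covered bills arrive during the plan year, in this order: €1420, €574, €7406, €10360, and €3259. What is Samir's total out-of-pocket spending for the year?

€6631

Bill 1, €1420: all of it applies to the deductible. Cost to owner: €1420. OOP to date €1420.
Bill 2, €574: fully absorbed by the deductible. Owner owes €574 (running OOP €1994).
Bill 3, €7406: €540 to deductible, leaving €6866; owner's 20% is €1373.20. Cost to owner: €1913.20. OOP to date €3907.20.
Bill 4, €10360: deductible met; 20% of €10360 = €2072. Owner pays €2072; OOP now €5979.20.
Bill 5, €3259: deductible already satisfied, so owner's share is 20% × €3259 = €651.80. Owner owes €651.80 (running OOP €6631).
Summing the owner's payments: €1420 + €574 + €1913.20 + €2072 + €651.80 = €6631.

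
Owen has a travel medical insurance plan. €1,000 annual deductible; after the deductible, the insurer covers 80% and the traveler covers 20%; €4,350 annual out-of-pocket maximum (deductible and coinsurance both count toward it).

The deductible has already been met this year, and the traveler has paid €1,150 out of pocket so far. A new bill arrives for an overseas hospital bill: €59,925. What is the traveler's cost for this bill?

€3,200

The deductible is already satisfied, so the full bill goes to coinsurance.
20% of €59,925 = €11,985 falls to the traveler.
Adding €11,985 to the €1,150 already spent would give €13,135, which exceeds the €4,350 cap; the traveler pays just €4,350 − €1,150 = €3,200.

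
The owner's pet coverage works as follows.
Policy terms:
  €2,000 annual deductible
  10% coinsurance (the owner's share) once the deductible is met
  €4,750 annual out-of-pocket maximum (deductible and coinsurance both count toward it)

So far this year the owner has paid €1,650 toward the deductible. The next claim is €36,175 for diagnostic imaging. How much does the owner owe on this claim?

Deductible still to meet: €2,000 − €1,650 = €350.
That leaves €36,175 − €350 = €35,825 for coinsurance.
Owner's 10% share of €35,825 is €3,582.50.
So the owner owes €350 + €3,582.50 = €3,932.50 before any cap.
Year-to-date out-of-pocket would reach €1,650 + €3,932.50 = €5,582.50, above the €4,750 maximum, so the owner pays only €4,750 − €1,650 = €3,100.

€3,100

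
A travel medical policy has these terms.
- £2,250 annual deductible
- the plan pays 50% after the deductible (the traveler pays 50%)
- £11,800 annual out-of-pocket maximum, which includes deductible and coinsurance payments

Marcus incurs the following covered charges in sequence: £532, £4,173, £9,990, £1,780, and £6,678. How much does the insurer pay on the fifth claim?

Claim 1 (£532): entire amount goes to the deductible. Traveler owes £532 (running OOP £532). Insurer: £532 − £532 = £0.
Claim 2 (£4,173): £1,718 to deductible, leaving £2,455; 50% of £2,455 = £1,227.50. Cost to traveler: £2,945.50. OOP to date £3,477.50. Plan pays £4,173 − £2,945.50 = £1,227.50.
Claim 3 (£9,990): deductible already satisfied, so traveler's share is 50% × £9,990 = £4,995. Traveler pays £4,995; OOP now £8,472.50. Plan pays £9,990 − £4,995 = £4,995.
Claim 4 (£1,780): 50% coinsurance on £1,780 = £890. Cost to traveler: £890. OOP to date £9,362.50. Plan pays £1,780 − £890 = £890.
Claim 5 (£6,678): deductible met; 50% of £6,678 = £3,339. Adding that to £9,362.50 gives £12,701.50, past the £11,800 cap; traveler pays only £11,800 − £9,362.50 = £2,437.50. Insurer: £6,678 − £2,437.50 = £4,240.50.

£4,240.50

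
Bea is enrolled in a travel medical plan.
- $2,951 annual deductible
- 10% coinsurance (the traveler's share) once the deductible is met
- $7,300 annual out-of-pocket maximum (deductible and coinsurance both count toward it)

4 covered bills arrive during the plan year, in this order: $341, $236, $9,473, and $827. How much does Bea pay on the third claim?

#1 ($341): fully absorbed by the deductible. Traveler pays $341; OOP now $341.
#2 ($236): all of it applies to the deductible. Traveler owes $236 (running OOP $577).
#3 ($9,473): $2,374 to deductible, leaving $7,099; 10% of $7,099 = $709.90. Cost to traveler: $3,083.90. OOP to date $3,660.90.

$3,083.90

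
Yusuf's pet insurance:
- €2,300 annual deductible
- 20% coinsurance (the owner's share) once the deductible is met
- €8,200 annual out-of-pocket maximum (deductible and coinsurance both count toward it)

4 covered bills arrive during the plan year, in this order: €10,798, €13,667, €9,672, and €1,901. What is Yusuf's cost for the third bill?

Claim 1 (€10,798): deductible takes €2,300, €8,498 remains; owner's 20% is €1,699.60. Cost to owner: €3,999.60. OOP to date €3,999.60.
Claim 2 (€13,667): 20% coinsurance on €13,667 = €2,733.40. Cost to owner: €2,733.40. OOP to date €6,733.
Claim 3 (€9,672): deductible already satisfied, so owner's share is 20% × €9,672 = €1,934.40. Adding that to €6,733 gives €8,667.40, past the €8,200 cap; owner pays only €8,200 − €6,733 = €1,467.

€1,467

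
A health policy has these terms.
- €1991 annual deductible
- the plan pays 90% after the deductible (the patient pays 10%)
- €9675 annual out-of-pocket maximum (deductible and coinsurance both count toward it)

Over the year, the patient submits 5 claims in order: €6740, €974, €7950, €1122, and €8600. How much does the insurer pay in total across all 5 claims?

€21055.50

Claim 1 (€6740): deductible takes €1991, €4749 remains; coinsurance €4749 × 10% = €474.90. Patient pays €2465.90; OOP now €2465.90. Insurer: €6740 − €2465.90 = €4274.10.
Claim 2 (€974): deductible met; 10% of €974 = €97.40. Cost to patient: €97.40. OOP to date €2563.30. Plan pays €974 − €97.40 = €876.60.
Claim 3 (€7950): deductible met; 10% of €7950 = €795. Cost to patient: €795. OOP to date €3358.30. Insurer: €7950 − €795 = €7155.
Claim 4 (€1122): 10% coinsurance on €1122 = €112.20. Patient pays €112.20; OOP now €3470.50. Plan pays €1122 − €112.20 = €1009.80.
Claim 5 (€8600): deductible met; 10% of €8600 = €860. Cost to patient: €860. OOP to date €4330.50. Insurer: €8600 − €860 = €7740.
Insurer total: €4274.10 + €876.60 + €7155 + €1009.80 + €7740 = €21055.50.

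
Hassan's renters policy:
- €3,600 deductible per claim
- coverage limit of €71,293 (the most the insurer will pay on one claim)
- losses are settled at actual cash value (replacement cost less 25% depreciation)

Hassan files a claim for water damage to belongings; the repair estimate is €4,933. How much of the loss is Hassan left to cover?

€4,833.25

Depreciate 25%: the covered value is €4,933 × 0.75 = €3,699.75.
After the deductible, €3,699.75 − €3,600 = €99.75 remains.
That's under the €71,293 cap, so the insurer reimburses the full €99.75.
The tenant bears the rest of the original loss: €4,933 − €99.75 = €4,833.25.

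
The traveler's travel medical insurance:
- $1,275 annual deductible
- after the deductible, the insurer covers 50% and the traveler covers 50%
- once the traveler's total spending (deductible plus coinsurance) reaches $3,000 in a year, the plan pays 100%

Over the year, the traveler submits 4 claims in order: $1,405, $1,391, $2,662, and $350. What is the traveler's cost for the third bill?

Bill 1, $1,405: $1,275 to deductible, leaving $130; traveler's 50% is $65. Cost to traveler: $1,340. OOP to date $1,340.
Bill 2, $1,391: deductible already satisfied, so traveler's share is 50% × $1,391 = $695.50. Cost to traveler: $695.50. OOP to date $2,035.50.
Bill 3, $2,662: 50% coinsurance on $2,662 = $1,331. That would push OOP to $3,366.50, over the $3,000 cap, so traveler pays $3,000 − $2,035.50 = $964.50.

$964.50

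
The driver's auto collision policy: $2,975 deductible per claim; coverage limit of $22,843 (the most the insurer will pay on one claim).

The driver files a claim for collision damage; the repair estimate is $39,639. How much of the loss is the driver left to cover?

$16,796

Less the $2,975 deductible: $39,639 − $2,975 = $36,664.
Since $36,664 > $22,843, the payout is capped at $22,843.
Out of pocket: $39,639 − $22,843 = $16,796.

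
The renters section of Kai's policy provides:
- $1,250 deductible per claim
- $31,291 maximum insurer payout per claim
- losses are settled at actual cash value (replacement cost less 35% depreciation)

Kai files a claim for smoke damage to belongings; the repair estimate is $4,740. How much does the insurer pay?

$1,831

Actual cash value after 35% depreciation: $4,740 × 65% = $3,081.
After the deductible, $3,081 − $1,250 = $1,831 remains.
That's under the $31,291 cap, so the insurer reimburses the full $1,831.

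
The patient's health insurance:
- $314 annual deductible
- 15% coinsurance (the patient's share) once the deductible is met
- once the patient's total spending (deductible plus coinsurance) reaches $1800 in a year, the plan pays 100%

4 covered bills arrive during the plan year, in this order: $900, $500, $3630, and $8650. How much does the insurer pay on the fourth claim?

$7871.40

#1 ($900): $314 finishes the deductible; $586 goes to coinsurance; coinsurance $586 × 15% = $87.90. Cost to patient: $401.90. OOP to date $401.90. Insurer: $900 − $401.90 = $498.10.
#2 ($500): deductible already satisfied, so patient's share is 15% × $500 = $75. Patient owes $75 (running OOP $476.90). Insurer: $500 − $75 = $425.
#3 ($3630): 15% coinsurance on $3630 = $544.50. Cost to patient: $544.50. OOP to date $1021.40. Plan pays $3630 − $544.50 = $3085.50.
#4 ($8650): deductible already satisfied, so patient's share is 15% × $8650 = $1297.50. That would push OOP to $2318.90, over the $1800 cap, so patient pays $1800 − $1021.40 = $778.60. Insurer: $8650 − $778.60 = $7871.40.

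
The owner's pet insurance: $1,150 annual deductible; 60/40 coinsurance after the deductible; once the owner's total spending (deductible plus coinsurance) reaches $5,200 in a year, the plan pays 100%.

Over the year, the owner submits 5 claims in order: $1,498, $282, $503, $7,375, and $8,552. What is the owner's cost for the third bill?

$201.20

#1 ($1,498): deductible takes $1,150, $348 remains; coinsurance $348 × 40% = $139.20. Owner owes $1,289.20 (running OOP $1,289.20).
#2 ($282): deductible already satisfied, so owner's share is 40% × $282 = $112.80. Cost to owner: $112.80. OOP to date $1,402.
#3 ($503): deductible met; 40% of $503 = $201.20. Cost to owner: $201.20. OOP to date $1,603.20.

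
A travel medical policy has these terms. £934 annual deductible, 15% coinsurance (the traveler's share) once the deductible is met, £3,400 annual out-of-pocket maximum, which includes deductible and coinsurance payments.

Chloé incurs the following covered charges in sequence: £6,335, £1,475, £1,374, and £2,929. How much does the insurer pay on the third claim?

£1,167.90

#1 (£6,335): £934 to deductible, leaving £5,401; coinsurance £5,401 × 15% = £810.15. Traveler pays £1,744.15; OOP now £1,744.15. Insurer: £6,335 − £1,744.15 = £4,590.85.
#2 (£1,475): deductible met; 15% of £1,475 = £221.25. Traveler pays £221.25; OOP now £1,965.40. Plan pays £1,475 − £221.25 = £1,253.75.
#3 (£1,374): deductible met; 15% of £1,374 = £206.10. Cost to traveler: £206.10. OOP to date £2,171.50. Insurer: £1,374 − £206.10 = £1,167.90.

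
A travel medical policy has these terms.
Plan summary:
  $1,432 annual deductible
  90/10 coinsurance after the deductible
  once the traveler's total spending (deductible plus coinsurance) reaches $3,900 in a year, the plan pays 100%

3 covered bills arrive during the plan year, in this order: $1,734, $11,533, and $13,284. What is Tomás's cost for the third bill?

$1,284.50

#1 ($1,734): deductible takes $1,432, $302 remains; 10% of $302 = $30.20. Traveler pays $1,462.20; OOP now $1,462.20.
#2 ($11,533): deductible met; 10% of $11,533 = $1,153.30. Cost to traveler: $1,153.30. OOP to date $2,615.50.
#3 ($13,284): deductible already satisfied, so traveler's share is 10% × $13,284 = $1,328.40. That would push OOP to $3,943.90, over the $3,900 cap, so traveler pays $3,900 − $2,615.50 = $1,284.50.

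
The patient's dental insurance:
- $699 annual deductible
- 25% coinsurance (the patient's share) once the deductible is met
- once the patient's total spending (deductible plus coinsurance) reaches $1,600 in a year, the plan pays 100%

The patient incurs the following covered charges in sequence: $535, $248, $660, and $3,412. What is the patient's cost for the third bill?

$165

#1 ($535): fully absorbed by the deductible. Patient pays $535; OOP now $535.
#2 ($248): deductible takes $164, $84 remains; patient's 25% is $21. Patient owes $185 (running OOP $720).
#3 ($660): 25% coinsurance on $660 = $165. Cost to patient: $165. OOP to date $885.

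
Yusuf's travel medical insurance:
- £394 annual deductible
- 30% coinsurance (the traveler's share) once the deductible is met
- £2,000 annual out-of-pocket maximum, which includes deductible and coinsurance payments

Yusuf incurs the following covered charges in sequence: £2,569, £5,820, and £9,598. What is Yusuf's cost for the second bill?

£953.50

Bill 1, £2,569: £394 finishes the deductible; £2,175 goes to coinsurance; traveler's 30% is £652.50. Traveler pays £1,046.50; OOP now £1,046.50.
Bill 2, £5,820: deductible met; 30% of £5,820 = £1,746. Adding that to £1,046.50 gives £2,792.50, past the £2,000 cap; traveler pays only £2,000 − £1,046.50 = £953.50.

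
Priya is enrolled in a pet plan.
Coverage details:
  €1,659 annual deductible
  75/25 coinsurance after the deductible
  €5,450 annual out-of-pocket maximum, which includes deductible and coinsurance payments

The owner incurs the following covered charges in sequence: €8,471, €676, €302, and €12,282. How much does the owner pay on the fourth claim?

Claim 1 (€8,471): deductible takes €1,659, €6,812 remains; coinsurance €6,812 × 25% = €1,703. Cost to owner: €3,362. OOP to date €3,362.
Claim 2 (€676): deductible met; 25% of €676 = €169. Owner owes €169 (running OOP €3,531).
Claim 3 (€302): deductible already satisfied, so owner's share is 25% × €302 = €75.50. Cost to owner: €75.50. OOP to date €3,606.50.
Claim 4 (€12,282): deductible met; 25% of €12,282 = €3,070.50. Adding that to €3,606.50 gives €6,677, past the €5,450 cap; owner pays only €5,450 − €3,606.50 = €1,843.50.

€1,843.50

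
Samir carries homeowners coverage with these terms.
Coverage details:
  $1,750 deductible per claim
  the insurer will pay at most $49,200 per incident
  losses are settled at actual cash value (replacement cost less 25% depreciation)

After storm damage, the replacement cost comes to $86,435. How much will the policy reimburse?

Actual cash value after 25% depreciation: $86,435 × 75% = $64,826.25.
Less the $1,750 deductible: $64,826.25 − $1,750 = $63,076.25.
$63,076.25 exceeds the $49,200 limit, so the insurer pays the limit: $49,200.

$49,200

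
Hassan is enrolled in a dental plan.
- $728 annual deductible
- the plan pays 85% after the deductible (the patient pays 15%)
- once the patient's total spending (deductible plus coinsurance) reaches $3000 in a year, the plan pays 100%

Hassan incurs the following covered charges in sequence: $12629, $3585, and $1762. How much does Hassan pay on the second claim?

Claim 1 ($12629): $728 to deductible, leaving $11901; 15% of $11901 = $1785.15. Cost to patient: $2513.15. OOP to date $2513.15.
Claim 2 ($3585): deductible met; 15% of $3585 = $537.75. That would push OOP to $3050.90, over the $3000 cap, so patient pays $3000 − $2513.15 = $486.85.

$486.85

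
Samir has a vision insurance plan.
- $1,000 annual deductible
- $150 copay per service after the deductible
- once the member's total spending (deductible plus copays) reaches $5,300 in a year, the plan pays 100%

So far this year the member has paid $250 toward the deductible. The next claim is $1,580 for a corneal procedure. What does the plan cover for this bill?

$680

Deductible still to meet: $1,000 − $250 = $750.
That leaves $1,580 − $750 = $830 for the copay.
Copay on this service: $150.
That puts the member's cost at $750 + $150 = $900 before any cap.
Total out-of-pocket so far would be $250 + $900 = $1,150, below the $5,300 cap — no reduction.
Insurer pays the balance: $1,580 − $900 = $680.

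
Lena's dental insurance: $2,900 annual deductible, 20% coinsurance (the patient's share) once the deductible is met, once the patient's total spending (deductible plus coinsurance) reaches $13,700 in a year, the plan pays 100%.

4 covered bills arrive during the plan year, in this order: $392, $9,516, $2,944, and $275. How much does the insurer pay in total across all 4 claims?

$8,181.60

Claim 1 ($392): all of it applies to the deductible. Patient owes $392 (running OOP $392). Plan pays $392 − $392 = $0.
Claim 2 ($9,516): deductible takes $2,508, $7,008 remains; 20% of $7,008 = $1,401.60. Patient owes $3,909.60 (running OOP $4,301.60). Insurer: $9,516 − $3,909.60 = $5,606.40.
Claim 3 ($2,944): deductible met; 20% of $2,944 = $588.80. Patient owes $588.80 (running OOP $4,890.40). Insurer: $2,944 − $588.80 = $2,355.20.
Claim 4 ($275): 20% coinsurance on $275 = $55. Patient pays $55; OOP now $4,945.40. Insurer: $275 − $55 = $220.
Insurer total = bills − patient's total = $13,127 − $4,945.40 = $8,181.60.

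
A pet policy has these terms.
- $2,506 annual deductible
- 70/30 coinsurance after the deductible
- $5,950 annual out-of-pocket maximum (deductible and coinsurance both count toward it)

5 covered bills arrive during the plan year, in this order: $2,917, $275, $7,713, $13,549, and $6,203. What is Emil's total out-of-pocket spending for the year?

$5,950

#1 ($2,917): $2,506 finishes the deductible; $411 goes to coinsurance; owner's 30% is $123.30. Owner owes $2,629.30 (running OOP $2,629.30).
#2 ($275): deductible met; 30% of $275 = $82.50. Cost to owner: $82.50. OOP to date $2,711.80.
#3 ($7,713): deductible met; 30% of $7,713 = $2,313.90. Cost to owner: $2,313.90. OOP to date $5,025.70.
#4 ($13,549): 30% coinsurance on $13,549 = $4,064.70. Adding that to $5,025.70 gives $9,090.40, past the $5,950 cap; owner pays only $5,950 − $5,025.70 = $924.30.
#5 ($6,203): deductible met; 30% of $6,203 = $1,860.90. That would push OOP to $7,810.90, over the $5,950 cap, so owner pays $5,950 − $5,950 = $0.
Total paid by the owner: $2,629.30 + $82.50 + $2,313.90 + $924.30 + $0 = $5,950.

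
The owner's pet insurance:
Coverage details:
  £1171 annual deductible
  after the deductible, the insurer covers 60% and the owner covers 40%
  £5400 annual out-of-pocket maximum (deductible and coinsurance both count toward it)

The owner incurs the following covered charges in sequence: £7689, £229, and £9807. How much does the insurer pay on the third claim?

Claim 1 — £7689: deductible takes £1171, £6518 remains; 40% of £6518 = £2607.20. Cost to owner: £3778.20. OOP to date £3778.20. Insurer: £7689 − £3778.20 = £3910.80.
Claim 2 — £229: 40% coinsurance on £229 = £91.60. Owner owes £91.60 (running OOP £3869.80). Insurer: £229 − £91.60 = £137.40.
Claim 3 — £9807: 40% coinsurance on £9807 = £3922.80. That would push OOP to £7792.60, over the £5400 cap, so owner pays £5400 − £3869.80 = £1530.20. Insurer: £9807 − £1530.20 = £8276.80.

£8276.80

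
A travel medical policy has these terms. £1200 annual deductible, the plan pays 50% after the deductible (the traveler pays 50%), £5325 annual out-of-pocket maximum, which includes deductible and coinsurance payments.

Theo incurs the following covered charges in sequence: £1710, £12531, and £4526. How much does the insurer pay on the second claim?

Bill 1, £1710: deductible takes £1200, £510 remains; traveler's 50% is £255. Cost to traveler: £1455. OOP to date £1455. Plan pays £1710 − £1455 = £255.
Bill 2, £12531: deductible met; 50% of £12531 = £6265.50. That would push OOP to £7720.50, over the £5325 cap, so traveler pays £5325 − £1455 = £3870. Plan pays £12531 − £3870 = £8661.

£8661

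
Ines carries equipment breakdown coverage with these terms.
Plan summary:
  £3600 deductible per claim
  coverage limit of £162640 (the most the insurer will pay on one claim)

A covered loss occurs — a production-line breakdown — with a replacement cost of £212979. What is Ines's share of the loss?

£50339

After the deductible, £212979 − £3600 = £209379 remains.
Since £209379 > £162640, the payout is capped at £162640.
Business owner's share is the uncovered remainder: £212979 − £162640 = £50339.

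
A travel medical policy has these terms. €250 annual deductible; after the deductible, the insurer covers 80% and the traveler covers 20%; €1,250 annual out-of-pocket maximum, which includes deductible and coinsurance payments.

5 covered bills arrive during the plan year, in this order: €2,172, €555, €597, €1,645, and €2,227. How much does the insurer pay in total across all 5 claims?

€5,946

Bill 1, €2,172: €250 finishes the deductible; €1,922 goes to coinsurance; traveler's 20% is €384.40. Traveler owes €634.40 (running OOP €634.40). Plan pays €2,172 − €634.40 = €1,537.60.
Bill 2, €555: 20% coinsurance on €555 = €111. Traveler pays €111; OOP now €745.40. Insurer: €555 − €111 = €444.
Bill 3, €597: 20% coinsurance on €597 = €119.40. Traveler owes €119.40 (running OOP €864.80). Insurer: €597 − €119.40 = €477.60.
Bill 4, €1,645: 20% coinsurance on €1,645 = €329. Cost to traveler: €329. OOP to date €1,193.80. Insurer: €1,645 − €329 = €1,316.
Bill 5, €2,227: deductible met; 20% of €2,227 = €445.40. OOP would hit €1,639.20 > €1,250, so the cap limits the traveler to €1,250 − €1,193.80 = €56.20. Plan pays €2,227 − €56.20 = €2,170.80.
Insurer total: €1,537.60 + €444 + €477.60 + €1,316 + €2,170.80 = €5,946.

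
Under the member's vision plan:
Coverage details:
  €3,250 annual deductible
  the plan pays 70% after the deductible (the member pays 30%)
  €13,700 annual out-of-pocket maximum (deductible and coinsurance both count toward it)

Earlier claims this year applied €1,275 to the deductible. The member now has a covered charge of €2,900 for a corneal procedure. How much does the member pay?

€2,252.50

Deductible still to meet: €3,250 − €1,275 = €1,975.
The remaining €925 (= €2,900 − €1,975) moves to coinsurance.
30% of €925 = €277.50 falls to the member.
So the member owes €1,975 + €277.50 = €2,252.50 before any cap.
Cumulative spending €1,275 + €2,252.50 = €3,527.50 stays under the €13,700 maximum.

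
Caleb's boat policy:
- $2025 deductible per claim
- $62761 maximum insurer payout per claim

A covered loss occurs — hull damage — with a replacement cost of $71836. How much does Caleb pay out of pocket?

$9075

After the deductible, $71836 − $2025 = $69811 remains.
The $62761 per-incident cap binds; insurer pays $62761.
The owner bears the rest of the original loss: $71836 − $62761 = $9075.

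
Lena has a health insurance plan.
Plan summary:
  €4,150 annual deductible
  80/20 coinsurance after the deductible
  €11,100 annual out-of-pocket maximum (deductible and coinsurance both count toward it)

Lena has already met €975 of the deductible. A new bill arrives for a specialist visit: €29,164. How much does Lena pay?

€8,372.80

€975 of the €4,150 deductible is already met, leaving €3,175.
That leaves €29,164 − €3,175 = €25,989 for coinsurance.
Coinsurance: €25,989 × 20% = €5,197.80.
That puts the patient's cost at €3,175 + €5,197.80 = €8,372.80 before any cap.
Cumulative spending €975 + €8,372.80 = €9,347.80 stays under the €11,100 maximum.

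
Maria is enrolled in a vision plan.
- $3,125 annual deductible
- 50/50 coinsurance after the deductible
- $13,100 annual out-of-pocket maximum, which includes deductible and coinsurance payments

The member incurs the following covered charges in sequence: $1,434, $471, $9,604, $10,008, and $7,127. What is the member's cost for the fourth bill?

Bill 1, $1,434: all of it applies to the deductible. Member owes $1,434 (running OOP $1,434).
Bill 2, $471: fully absorbed by the deductible. Member owes $471 (running OOP $1,905).
Bill 3, $9,604: $1,220 to deductible, leaving $8,384; 50% of $8,384 = $4,192. Cost to member: $5,412. OOP to date $7,317.
Bill 4, $10,008: deductible met; 50% of $10,008 = $5,004. Cost to member: $5,004. OOP to date $12,321.

$5,004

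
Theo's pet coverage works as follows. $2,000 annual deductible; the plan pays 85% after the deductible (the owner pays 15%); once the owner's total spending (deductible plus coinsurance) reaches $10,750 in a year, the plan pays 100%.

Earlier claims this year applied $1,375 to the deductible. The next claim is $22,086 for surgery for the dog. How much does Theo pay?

$3,844.15

Remaining deductible: $2,000 − $1,375 = $625.
After the $625 deductible portion, $22,086 − $625 = $21,461 is subject to coinsurance.
15% of $21,461 = $3,219.15 falls to the owner.
Owner responsibility before any cap: $625 + $3,219.15 = $3,844.15.
Cumulative spending $1,375 + $3,844.15 = $5,219.15 stays under the $10,750 maximum.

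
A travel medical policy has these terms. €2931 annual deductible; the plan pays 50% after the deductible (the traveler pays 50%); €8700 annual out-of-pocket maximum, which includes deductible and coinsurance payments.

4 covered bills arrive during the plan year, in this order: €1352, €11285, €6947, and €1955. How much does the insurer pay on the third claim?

#1 (€1352): fully absorbed by the deductible. Traveler pays €1352; OOP now €1352. Plan pays €1352 − €1352 = €0.
#2 (€11285): €1579 finishes the deductible; €9706 goes to coinsurance; traveler's 50% is €4853. Traveler pays €6432; OOP now €7784. Insurer: €11285 − €6432 = €4853.
#3 (€6947): deductible met; 50% of €6947 = €3473.50. Adding that to €7784 gives €11257.50, past the €8700 cap; traveler pays only €8700 − €7784 = €916. Plan pays €6947 − €916 = €6031.

€6031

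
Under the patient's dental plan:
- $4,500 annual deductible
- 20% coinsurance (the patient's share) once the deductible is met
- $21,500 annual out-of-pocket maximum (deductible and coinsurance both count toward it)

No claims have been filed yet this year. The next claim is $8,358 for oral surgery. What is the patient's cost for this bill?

$5,271.60

The full $4,500 deductible is still open; $4,500 of this bill applies to it.
The remaining $3,858 (= $8,358 − $4,500) moves to coinsurance.
Patient's 20% share of $3,858 is $771.60.
Patient responsibility before any cap: $4,500 + $771.60 = $5,271.60.
Total out-of-pocket so far would be $0 + $5,271.60 = $5,271.60, below the $21,500 cap — no reduction.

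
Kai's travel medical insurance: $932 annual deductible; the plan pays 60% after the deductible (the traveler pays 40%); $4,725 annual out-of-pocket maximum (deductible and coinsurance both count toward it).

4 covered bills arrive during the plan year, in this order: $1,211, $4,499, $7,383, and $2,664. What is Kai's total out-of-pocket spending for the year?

Bill 1, $1,211: deductible takes $932, $279 remains; coinsurance $279 × 40% = $111.60. Cost to traveler: $1,043.60. OOP to date $1,043.60.
Bill 2, $4,499: deductible met; 40% of $4,499 = $1,799.60. Traveler owes $1,799.60 (running OOP $2,843.20).
Bill 3, $7,383: deductible met; 40% of $7,383 = $2,953.20. That would push OOP to $5,796.40, over the $4,725 cap, so traveler pays $4,725 − $2,843.20 = $1,881.80.
Bill 4, $2,664: deductible met; 40% of $2,664 = $1,065.60. That would push OOP to $5,790.60, over the $4,725 cap, so traveler pays $4,725 − $4,725 = $0.
Summing the traveler's payments: $1,043.60 + $1,799.60 + $1,881.80 + $0 = $4,725.

$4,725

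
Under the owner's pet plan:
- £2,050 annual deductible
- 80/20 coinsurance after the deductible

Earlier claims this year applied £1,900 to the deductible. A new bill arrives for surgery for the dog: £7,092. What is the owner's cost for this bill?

£1,538.40

Remaining deductible: £2,050 − £1,900 = £150.
That leaves £7,092 − £150 = £6,942 for coinsurance.
20% of £6,942 = £1,388.40 falls to the owner.
So the owner owes £150 + £1,388.40 = £1,538.40.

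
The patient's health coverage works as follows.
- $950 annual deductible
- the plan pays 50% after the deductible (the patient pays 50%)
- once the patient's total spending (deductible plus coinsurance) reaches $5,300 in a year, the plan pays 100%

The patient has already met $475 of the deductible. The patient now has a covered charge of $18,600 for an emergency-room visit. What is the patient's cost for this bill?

$4,825

$475 of the $950 deductible is already met, leaving $475.
The remaining $18,125 (= $18,600 − $475) moves to coinsurance.
Patient's 50% share of $18,125 is $9,062.50.
Patient responsibility before any cap: $475 + $9,062.50 = $9,537.50.
Year-to-date out-of-pocket would reach $475 + $9,537.50 = $10,012.50, above the $5,300 maximum, so the patient pays only $5,300 − $475 = $4,825.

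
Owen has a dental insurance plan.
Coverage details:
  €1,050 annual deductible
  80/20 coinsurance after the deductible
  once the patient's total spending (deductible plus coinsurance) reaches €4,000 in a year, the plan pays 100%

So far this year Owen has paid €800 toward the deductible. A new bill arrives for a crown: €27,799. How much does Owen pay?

€3,200

Remaining deductible: €1,050 − €800 = €250.
That leaves €27,799 − €250 = €27,549 for coinsurance.
Patient's 20% share of €27,549 is €5,509.80.
Patient responsibility before any cap: €250 + €5,509.80 = €5,759.80.
Year-to-date out-of-pocket would reach €800 + €5,759.80 = €6,559.80, above the €4,000 maximum, so the patient pays only €4,000 − €800 = €3,200.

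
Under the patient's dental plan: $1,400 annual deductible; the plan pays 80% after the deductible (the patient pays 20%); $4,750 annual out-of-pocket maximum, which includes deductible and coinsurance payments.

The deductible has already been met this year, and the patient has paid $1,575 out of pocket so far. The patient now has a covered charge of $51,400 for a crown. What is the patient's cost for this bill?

$3,175

The deductible is already satisfied, so the full bill goes to coinsurance.
20% of $51,400 = $10,280 falls to the patient.
That would bring total out-of-pocket to $11,855, past the $4,750 cap. The patient is capped at $4,750 − $1,575 = $3,175 on this claim.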